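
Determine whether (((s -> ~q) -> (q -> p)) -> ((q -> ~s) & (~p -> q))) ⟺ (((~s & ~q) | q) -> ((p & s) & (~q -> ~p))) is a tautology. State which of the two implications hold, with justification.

[⇒] This fails. Under s = F, q = T, p = F, the left side is true but the right side is false.

[⇐] This fails. Under s = T, q = F, p = F, the left side is false but the right side is true.

Neither implication holds.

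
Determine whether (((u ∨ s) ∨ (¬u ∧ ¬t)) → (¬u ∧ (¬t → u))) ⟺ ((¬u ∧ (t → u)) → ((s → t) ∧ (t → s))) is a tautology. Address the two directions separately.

(⟹) Assume the antecedent. If s is true, the antecedent forces (s = T, u = F, t = T), and the consequent holds there. If s is false, the consequent reduces to true regardless of the other variables. Either way the consequent holds.

(⟸) This fails. Under s = F, u = F, t = F, the left side is false but the right side is true.

Only the forward implication holds.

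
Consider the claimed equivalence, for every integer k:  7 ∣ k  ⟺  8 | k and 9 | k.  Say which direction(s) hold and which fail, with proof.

Both directions fail.

(⟹) This fails: take k = 7. Certainly 7 ∣ 7, but 8 ∤ 7.

(⟸) This fails: take k = 72. Both 8 ∣ 72 and 9 ∣ 72, yet 72 is not a multiple of 7 (since 72 = 10·7 + 2), so 7 ∤ 72.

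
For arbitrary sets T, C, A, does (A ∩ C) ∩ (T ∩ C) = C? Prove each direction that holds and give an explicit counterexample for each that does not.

Only the forward inclusion holds.

(⟹) Let x ∈ (A ∩ C) ∩ (T ∩ C). Then x ∈ T ∩ C ∩ A, from which x ∈ C.

(⟸) This inclusion fails. Take T = ∅, C = {1}, A = ∅; then 1 ∈ C but 1 ∉ (A ∩ C) ∩ (T ∩ C).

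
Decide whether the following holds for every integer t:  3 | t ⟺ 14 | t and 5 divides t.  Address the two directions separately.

Neither direction holds.

(⟹) This fails: take t = 3. Certainly 3 ∣ 3, but 14 ∤ 3.

(⟸) This fails: take t = 70. Both 14 ∣ 70 and 5 ∣ 70, yet 70 is not a multiple of 3 (since 70 = 23·3 + 1), so 3 ∤ 70.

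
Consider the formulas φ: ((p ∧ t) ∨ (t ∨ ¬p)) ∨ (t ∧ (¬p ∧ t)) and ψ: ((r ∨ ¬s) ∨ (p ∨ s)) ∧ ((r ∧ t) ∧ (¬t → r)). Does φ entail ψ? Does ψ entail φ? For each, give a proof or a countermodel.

[⇐] Assume the antecedent. If p is true, the antecedent forces (p = T, t = T, s = F, r = T) or (p = T, t = T, s = T, r = T), and the consequent holds there. If p is false, the consequent reduces to true regardless of the other variables. Either way the consequent holds.

[⇒] This fails. Under p = F, t = F, s = F, r = F, the left side is true but the right side is false.

Only the reverse direction holds.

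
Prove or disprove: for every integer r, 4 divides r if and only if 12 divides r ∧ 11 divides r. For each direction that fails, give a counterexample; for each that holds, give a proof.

(→) This fails: take r = 4. Certainly 4 ∣ 4, but 12 ∤ 4.

(←) Suppose 12 ∣ r and 11 ∣ r. Any common multiple of 12 and 11 is a multiple of their lcm; here gcd(12, 11) = 1, so lcm(12, 11) = 12·11 = 132, so 132 ∣ r. Since 4 ∣ 132, it follows that 4 ∣ r.

(⇒) fails; (⇐) holds.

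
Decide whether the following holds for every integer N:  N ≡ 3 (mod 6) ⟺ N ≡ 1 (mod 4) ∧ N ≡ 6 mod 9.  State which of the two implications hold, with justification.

Converse. If N ≡ 1 (mod 4) and N ≡ 6 (mod 9), then by the Chinese remainder theorem N ≡ 33 (mod 36). Since 33 ≡ 3 (mod 6) and 6 ∣ 36, we get N ≡ 3 (mod 6).

Forward direction. This fails: N = 3 gives 3 ≡ 3 (mod 6) but 3 ≡ 3 (mod 4), so the conjunction on the right does not hold.

Only the reverse direction holds.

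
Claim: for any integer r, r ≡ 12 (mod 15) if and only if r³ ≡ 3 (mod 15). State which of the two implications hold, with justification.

(⟹) Suppose r ≡ 12 (mod 15). Write r = 15j + 12. Then (15j + 12)³ = 3375j³ + 8100j² + 6480j + 1728 = 15(225j³ + 540j² + 432j + 115) + 3, so r³ ≡ 3 (mod 15).

(⟸) Conversely, suppose r³ ≡ 3 (mod 15). The only residue r in {0, …, 14} with r³ ≡ 3 (mod 15) is r = 12, so r ≡ 12 (mod 15).

Both implications hold.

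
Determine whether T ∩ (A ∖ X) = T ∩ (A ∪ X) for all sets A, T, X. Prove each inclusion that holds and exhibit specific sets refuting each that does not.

Only the forward inclusion holds.

(⊇) This inclusion fails. Take A = ∅, T = {1}, X = {1}; then 1 ∈ T ∩ (A ∪ X) but 1 ∉ T ∩ (A ∖ X).

(⊆) Let x ∈ T ∩ (A ∖ X). Then x ∈ A ∩ T and x ∉ X, from which x ∈ T ∩ (A ∪ X).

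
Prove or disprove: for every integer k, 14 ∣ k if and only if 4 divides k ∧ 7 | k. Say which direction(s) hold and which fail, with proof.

Not equivalent: only (⇐) holds.

(⟹) This fails: take k = 14. Certainly 14 ∣ 14, but 4 ∤ 14.

(⟸) Suppose 4 ∣ k and 7 ∣ k. Any common multiple of 4 and 7 is a multiple of their lcm; here gcd(4, 7) = 1, so lcm(4, 7) = 4·7 = 28, so 28 ∣ k. Since 14 ∣ 28, it follows that 14 ∣ k.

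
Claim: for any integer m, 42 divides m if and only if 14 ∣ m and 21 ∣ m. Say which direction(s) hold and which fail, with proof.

(⟹) If 42 ∣ m, write m = 42q. Since 42 = 3·14, m = 14·(3q), so 14 ∣ m; and since 42 = 2·21, m = 21·(2q), so 21 ∣ m.

(⟸) Suppose 14 ∣ m and 21 ∣ m. Any common multiple of 14 and 21 is a multiple of their lcm; here lcm(14, 21) = 14·21/gcd(14, 21) = 294/7 = 42, so 42 ∣ m.

The biconditional holds.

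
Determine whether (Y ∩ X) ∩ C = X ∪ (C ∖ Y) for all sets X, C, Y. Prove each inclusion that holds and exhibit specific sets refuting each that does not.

(⊆) holds; (⊇) fails.

Forward inclusion. Let x ∈ (Y ∩ X) ∩ C. Then x ∈ X ∩ C ∩ Y, from which x ∈ X ∪ (C ∖ Y).

Reverse inclusion. This inclusion fails. Take X = {1}, C = ∅, Y = ∅; then 1 ∈ X ∪ (C ∖ Y) but 1 ∉ (Y ∩ X) ∩ C.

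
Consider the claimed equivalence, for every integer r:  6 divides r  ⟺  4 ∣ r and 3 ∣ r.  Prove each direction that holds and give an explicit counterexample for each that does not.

Forward direction. This fails: take r = 6. Certainly 6 ∣ 6, but 4 ∤ 6.

Converse. Suppose 4 ∣ r and 3 ∣ r. Any common multiple of 4 and 3 is a multiple of their lcm; here gcd(4, 3) = 1, so lcm(4, 3) = 4·3 = 12, so 12 ∣ r. Since 6 ∣ 12, it follows that 6 ∣ r.

Only the converse holds.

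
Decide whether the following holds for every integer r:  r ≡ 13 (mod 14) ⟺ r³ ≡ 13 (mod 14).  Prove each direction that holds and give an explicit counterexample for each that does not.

(⇐) This fails: take r = 3. Then 3³ = 27 ≡ 13 (mod 14), yet 3 ≡ 3 (mod 14), not 13.

(⇒) Suppose r ≡ 13 (mod 14). Write r = 14j + 13. Then (14j + 13)³ = 2744j³ + 7644j² + 7098j + 2197 = 14(196j³ + 546j² + 507j + 156) + 13, so r³ ≡ 13 (mod 14).

Only the forward implication holds.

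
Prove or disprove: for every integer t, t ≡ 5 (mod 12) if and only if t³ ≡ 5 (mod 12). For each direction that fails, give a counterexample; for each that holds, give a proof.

[⇒] Suppose t ≡ 5 (mod 12). Write t = 12j + 5. Then (12j + 5)³ = 1728j³ + 2160j² + 900j + 125 = 12(144j³ + 180j² + 75j + 10) + 5, so t³ ≡ 5 (mod 12).

[⇐] Conversely, suppose t³ ≡ 5 (mod 12). The only residue r in {0, …, 11} with r³ ≡ 5 (mod 12) is r = 5, so t ≡ 5 (mod 12).

Both directions hold.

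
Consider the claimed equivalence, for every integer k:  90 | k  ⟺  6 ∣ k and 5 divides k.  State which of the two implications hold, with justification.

[⇒] If 90 ∣ k, write k = 90q. Since 90 = 15·6, k = 6·(15q), so 6 ∣ k; and since 90 = 18·5, k = 5·(18q), so 5 ∣ k.

[⇐] This fails: take k = 30. Both 6 ∣ 30 and 5 ∣ 30, yet 30 is not a multiple of 90 (since 30 = 0·90 + 30), so 90 ∤ 30.

Only the forward implication holds.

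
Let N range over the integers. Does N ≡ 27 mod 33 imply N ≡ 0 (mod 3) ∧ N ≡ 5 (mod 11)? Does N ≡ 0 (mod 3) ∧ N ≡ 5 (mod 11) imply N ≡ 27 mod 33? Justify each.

The biconditional holds.

Converse. If N ≡ 0 (mod 3) and N ≡ 5 (mod 11), then by the Chinese remainder theorem N ≡ 27 (mod 33). This is exactly N ≡ 27 (mod 33).

Forward direction. Suppose N ≡ 27 (mod 33); write N = 33j + 27. Since 3 ∣ 33, reducing mod 3 gives N ≡ 27 ≡ 0 (mod 3); since 11 ∣ 33, reducing mod 11 gives N ≡ 27 ≡ 5 (mod 11).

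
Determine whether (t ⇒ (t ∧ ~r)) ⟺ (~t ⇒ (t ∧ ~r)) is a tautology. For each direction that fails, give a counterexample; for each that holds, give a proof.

(→) This fails. Under r = F, t = F, the left side is true but the right side is false.

(←) This fails. Under r = T, t = T, the left side is false but the right side is true.

Neither implication holds.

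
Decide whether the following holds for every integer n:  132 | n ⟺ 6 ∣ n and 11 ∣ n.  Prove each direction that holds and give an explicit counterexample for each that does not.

Only the forward direction holds.

[⇒] If 132 ∣ n, write n = 132q. Since 132 = 22·6, n = 6·(22q), so 6 ∣ n; and since 132 = 12·11, n = 11·(12q), so 11 ∣ n.

[⇐] This fails: take n = 66. Both 6 ∣ 66 and 11 ∣ 66, yet 66 is not a multiple of 132 (since 66 = 0·132 + 66), so 132 ∤ 66.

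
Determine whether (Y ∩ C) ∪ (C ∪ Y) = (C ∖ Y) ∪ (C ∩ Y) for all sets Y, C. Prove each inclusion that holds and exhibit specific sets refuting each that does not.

Forward inclusion. This inclusion fails. Take Y = {1}, C = ∅; then 1 ∈ (Y ∩ C) ∪ (C ∪ Y) but 1 ∉ (C ∖ Y) ∪ (C ∩ Y).

Reverse inclusion. Let x ∈ (C ∖ Y) ∪ (C ∩ Y). Then either x ∈ C and x ∉ Y; or x ∈ Y ∩ C. In each case x ∈ (Y ∩ C) ∪ (C ∪ Y), so (C ∖ Y) ∪ (C ∩ Y) ⊆ (Y ∩ C) ∪ (C ∪ Y).

The sets are not equal: only the reverse inclusion holds.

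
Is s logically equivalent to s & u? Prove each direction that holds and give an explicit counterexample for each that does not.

[⇒] This fails. Under u = F, s = T, the left side is true but the right side is false.

[⇐] Assume the antecedent. If u is true, the antecedent forces (u = T, s = T), and s holds there. If u is false, the antecedent cannot hold. Either way s holds.

Only the converse holds.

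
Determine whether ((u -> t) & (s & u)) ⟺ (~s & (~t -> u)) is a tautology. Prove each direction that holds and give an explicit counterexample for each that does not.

(⟹) This fails. Under s = T, t = T, u = T, the left side is true but the right side is false.

(⟸) This fails. Under s = F, t = T, u = F, the left side is false but the right side is true.

(⇒) fails and (⇐) fails.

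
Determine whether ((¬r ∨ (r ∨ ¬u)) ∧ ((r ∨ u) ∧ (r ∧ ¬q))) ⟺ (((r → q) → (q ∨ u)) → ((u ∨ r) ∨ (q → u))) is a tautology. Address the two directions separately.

Only the forward implication holds.

(→) Assume the antecedent. If u is true, the consequent reduces to true regardless of the other variables. If u is false, the antecedent forces (u = F, q = F, r = T), and the consequent holds there. Either way the consequent holds.

(←) This fails. Under u = F, q = F, r = F, the left side is false but the right side is true.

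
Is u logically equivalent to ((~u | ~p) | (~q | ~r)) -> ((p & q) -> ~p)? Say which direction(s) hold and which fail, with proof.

(→) This fails. Under r = F, q = T, u = T, p = T, the left side is true but the right side is false.

(←) This fails. Under r = F, q = F, u = F, p = F, the left side is false but the right side is true.

Both directions fail.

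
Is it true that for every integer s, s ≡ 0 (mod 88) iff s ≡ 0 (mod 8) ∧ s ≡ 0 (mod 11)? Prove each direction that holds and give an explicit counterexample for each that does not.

[⇒] Suppose s ≡ 0 (mod 88); write s = 88j + 0. Since 8 ∣ 88, reducing mod 8 gives s ≡ 0 (mod 8); since 11 ∣ 88, reducing mod 11 gives s ≡ 0 (mod 11).

[⇐] Conversely, if s ≡ 0 (mod 8) and s ≡ 0 (mod 11), then by the Chinese remainder theorem s ≡ 0 (mod 88). This is exactly s ≡ 0 (mod 88).

The biconditional holds.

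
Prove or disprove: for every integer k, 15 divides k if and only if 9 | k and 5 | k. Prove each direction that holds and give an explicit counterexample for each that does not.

(⟹) This fails: take k = 15. Certainly 15 ∣ 15, but 9 ∤ 15.

(⟸) Suppose 9 ∣ k and 5 ∣ k. Any common multiple of 9 and 5 is a multiple of their lcm; here gcd(9, 5) = 1, so lcm(9, 5) = 9·5 = 45, so 45 ∣ k. Since 15 ∣ 45, it follows that 15 ∣ k.

Only the converse holds.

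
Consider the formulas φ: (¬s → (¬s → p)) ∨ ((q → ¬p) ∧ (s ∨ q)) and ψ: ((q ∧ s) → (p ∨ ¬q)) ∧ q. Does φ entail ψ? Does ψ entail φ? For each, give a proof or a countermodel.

Only the converse holds.

(⟹) This fails. Under q = F, p = T, s = F, the left side is true but the right side is false.

(⟸) Assume the antecedent. If q is true, the consequent reduces to true regardless of the other variables. If q is false, the antecedent cannot hold. Either way the consequent holds.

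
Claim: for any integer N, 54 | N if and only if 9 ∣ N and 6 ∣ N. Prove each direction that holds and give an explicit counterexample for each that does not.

[⇐] This fails: take N = 18. Both 9 ∣ 18 and 6 ∣ 18, yet 18 is not a multiple of 54 (since 18 = 0·54 + 18), so 54 ∤ 18.

[⇒] If 54 ∣ N, write N = 54q. Since 54 = 6·9, N = 9·(6q), so 9 ∣ N; and since 54 = 9·6, N = 6·(9q), so 6 ∣ N.

(⇒) holds; (⇐) fails.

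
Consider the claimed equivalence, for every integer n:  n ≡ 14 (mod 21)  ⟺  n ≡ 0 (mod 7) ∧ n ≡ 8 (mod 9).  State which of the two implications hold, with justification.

Not equivalent: only (⇐) holds.

(⟹) This fails: n = 56 gives 56 ≡ 14 (mod 21) but 56 ≡ 2 (mod 9), so the conjunction on the right does not hold.

(⟸) Conversely, if n ≡ 0 (mod 7) and n ≡ 8 (mod 9), then by the Chinese remainder theorem n ≡ 35 (mod 63). Since 35 ≡ 14 (mod 21) and 21 ∣ 63, we get n ≡ 14 (mod 21).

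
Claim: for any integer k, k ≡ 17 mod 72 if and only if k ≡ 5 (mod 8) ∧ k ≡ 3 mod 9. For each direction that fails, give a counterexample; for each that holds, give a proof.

Neither implication holds.

(⟹) This fails: k = 17 gives 17 ≡ 17 (mod 72) but 17 ≡ 1 (mod 8), so the conjunction on the right does not hold.

(⟸) This fails: k = 21 satisfies both congruences on the right (21 ≡ 5 mod 8 and 21 ≡ 3 mod 9) yet 21 ≡ 21 (mod 72), not 17.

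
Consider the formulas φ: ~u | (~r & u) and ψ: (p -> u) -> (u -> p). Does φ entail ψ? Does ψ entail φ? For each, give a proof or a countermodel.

Both directions fail.

[⇒] This fails. Under p = F, u = T, r = F, the left side is true but the right side is false.

[⇐] This fails. Under p = T, u = T, r = T, the left side is false but the right side is true.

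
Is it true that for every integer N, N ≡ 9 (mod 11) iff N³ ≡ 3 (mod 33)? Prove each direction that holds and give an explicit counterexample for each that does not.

The forward direction fails; the converse holds.

(→) This fails: take N = 20. Then 20 ≡ 9 (mod 11), but 20³ = 8000 ≡ 14 (mod 33), not 3.

(←) Conversely, the residues r modulo 33 with r³ ≡ 3 (mod 33) are exactly {9}, and each is ≡ 9 (mod 11).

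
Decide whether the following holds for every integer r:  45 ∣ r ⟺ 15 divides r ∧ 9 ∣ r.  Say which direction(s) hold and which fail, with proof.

Equivalent; both directions hold.

[⇐] Suppose 15 ∣ r and 9 ∣ r. Any common multiple of 15 and 9 is a multiple of their lcm; here lcm(15, 9) = 15·9/gcd(15, 9) = 135/3 = 45, so 45 ∣ r.

[⇒] If 45 ∣ r, write r = 45q. Since 45 = 3·15, r = 15·(3q), so 15 ∣ r; and since 45 = 5·9, r = 9·(5q), so 9 ∣ r.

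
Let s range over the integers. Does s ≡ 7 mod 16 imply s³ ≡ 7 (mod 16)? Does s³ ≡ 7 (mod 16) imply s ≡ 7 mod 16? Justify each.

(⟹) Suppose s ≡ 7 mod 16. Write s = 16j + 7. Then (16j + 7)³ = 4096j³ + 5376j² + 2352j + 343 = 16(256j³ + 336j² + 147j + 21) + 7, so s³ ≡ 7 (mod 16).

(⟸) Conversely, suppose s³ ≡ 7 (mod 16). The only residue r in {0, …, 15} with r³ ≡ 7 (mod 16) is r = 7, so s ≡ 7 (mod 16).

The biconditional holds.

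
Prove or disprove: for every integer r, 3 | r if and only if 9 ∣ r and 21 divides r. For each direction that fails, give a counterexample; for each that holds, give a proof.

(⟸) Suppose 9 ∣ r and 21 ∣ r. Any common multiple of 9 and 21 is a multiple of their lcm; here lcm(9, 21) = 9·21/gcd(9, 21) = 189/3 = 63, so 63 ∣ r. Since 3 ∣ 63, it follows that 3 ∣ r.

(⟹) This fails: take r = 3. Certainly 3 ∣ 3, but 9 ∤ 3.

(⇒) fails; (⇐) holds.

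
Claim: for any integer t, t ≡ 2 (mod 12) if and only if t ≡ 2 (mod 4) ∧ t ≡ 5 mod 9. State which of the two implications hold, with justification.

(⟸) If t ≡ 2 (mod 4) and t ≡ 5 (mod 9), then by the Chinese remainder theorem t ≡ 14 (mod 36). Since 14 ≡ 2 (mod 12) and 12 ∣ 36, we get t ≡ 2 (mod 12).

(⟹) This fails: t = 2 gives 2 ≡ 2 (mod 12) but 2 ≡ 2 (mod 9), so the conjunction on the right does not hold.

Not equivalent: only (⇐) holds.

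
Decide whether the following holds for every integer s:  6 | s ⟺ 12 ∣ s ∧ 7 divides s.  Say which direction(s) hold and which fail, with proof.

Forward direction. This fails: take s = 6. Certainly 6 ∣ 6, but 12 ∤ 6.

Converse. Suppose 12 ∣ s and 7 ∣ s. Any common multiple of 12 and 7 is a multiple of their lcm; here gcd(12, 7) = 1, so lcm(12, 7) = 12·7 = 84, so 84 ∣ s. Since 6 ∣ 84, it follows that 6 ∣ s.

(⇒) fails; (⇐) holds.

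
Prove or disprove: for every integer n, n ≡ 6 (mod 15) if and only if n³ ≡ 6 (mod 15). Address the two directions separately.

Both implications hold.

(→) Suppose n ≡ 6 (mod 15). Write n = 15j + 6. Then (15j + 6)³ = 3375j³ + 4050j² + 1620j + 216 = 15(225j³ + 270j² + 108j + 14) + 6, so n³ ≡ 6 (mod 15).

(←) Conversely, suppose n³ ≡ 6 (mod 15). The only residue r in {0, …, 14} with r³ ≡ 6 (mod 15) is r = 6, so n ≡ 6 (mod 15).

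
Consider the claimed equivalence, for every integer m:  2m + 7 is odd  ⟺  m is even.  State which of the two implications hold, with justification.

The forward direction fails; the converse holds.

(⇐) Suppose m is even. Since 2 is even, 2m is even for every m, so 2m + 7 has the same parity as 7, which is odd. Hence 2m + 7 is odd.

(⇒) This fails: take m = 7. Then 2m + 7 = 21, which is odd, yet m = 7 is odd, not even.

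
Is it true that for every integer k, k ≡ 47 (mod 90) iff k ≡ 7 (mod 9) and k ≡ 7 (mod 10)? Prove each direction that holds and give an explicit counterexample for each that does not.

Forward direction. This fails: k = 47 gives 47 ≡ 47 (mod 90) but 47 ≡ 2 (mod 9), so the conjunction on the right does not hold.

Converse. This fails: k = 7 satisfies both congruences on the right (7 ≡ 7 mod 9 and 7 ≡ 7 mod 10) yet 7 ≡ 7 (mod 90), not 47.

Neither implication holds.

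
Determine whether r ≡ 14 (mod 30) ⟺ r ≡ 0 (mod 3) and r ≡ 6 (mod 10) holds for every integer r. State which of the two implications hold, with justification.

[⇒] This fails: r = 14 gives 14 ≡ 14 (mod 30) but 14 ≡ 2 (mod 3), so the conjunction on the right does not hold.

[⇐] This fails: r = 6 satisfies both congruences on the right (6 ≡ 0 mod 3 and 6 ≡ 6 mod 10) yet 6 ≡ 6 (mod 30), not 14.

Neither implication holds.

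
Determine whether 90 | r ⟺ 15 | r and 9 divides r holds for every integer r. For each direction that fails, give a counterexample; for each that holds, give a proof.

Only the forward implication holds.

Forward direction. If 90 ∣ r, write r = 90q. Since 90 = 6·15, r = 15·(6q), so 15 ∣ r; and since 90 = 10·9, r = 9·(10q), so 9 ∣ r.

Converse. This fails: take r = 45. Both 15 ∣ 45 and 9 ∣ 45, yet 45 is not a multiple of 90 (since 45 = 0·90 + 45), so 90 ∤ 45.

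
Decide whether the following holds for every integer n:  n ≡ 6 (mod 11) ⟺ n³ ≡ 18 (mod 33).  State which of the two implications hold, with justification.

The forward direction fails; the converse holds.

(⇒) This fails: take n = 17. Then 17 ≡ 6 (mod 11), but 17³ = 4913 ≡ 29 (mod 33), not 18.

(⇐) Conversely, the residues r modulo 33 with r³ ≡ 18 (mod 33) are exactly {6}, and each is ≡ 6 (mod 11).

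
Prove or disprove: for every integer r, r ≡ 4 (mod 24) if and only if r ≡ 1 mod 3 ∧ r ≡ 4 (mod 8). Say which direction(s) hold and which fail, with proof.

Forward direction. Suppose r ≡ 4 (mod 24); write r = 24j + 4. Since 3 ∣ 24, reducing mod 3 gives r ≡ 4 ≡ 1 (mod 3); since 8 ∣ 24, reducing mod 8 gives r ≡ 4 (mod 8).

Converse. If r ≡ 1 (mod 3) and r ≡ 4 (mod 8), then by the Chinese remainder theorem r ≡ 4 (mod 24). This is exactly r ≡ 4 (mod 24).

The biconditional holds.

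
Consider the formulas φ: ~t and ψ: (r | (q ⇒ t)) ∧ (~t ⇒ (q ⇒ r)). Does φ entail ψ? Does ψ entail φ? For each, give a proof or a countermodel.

(⇒) fails and (⇐) fails.

[⇒] This fails. Under q = T, t = F, r = F, the left side is true but the right side is false.

[⇐] This fails. Under q = F, t = T, r = F, the left side is false but the right side is true.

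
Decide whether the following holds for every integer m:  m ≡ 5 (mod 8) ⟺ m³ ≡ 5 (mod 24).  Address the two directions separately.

(⇒) fails; (⇐) holds.

[⇒] This fails: take m = 13. Then 13 ≡ 5 (mod 8), but 13³ = 2197 ≡ 13 (mod 24), not 5.

[⇐] Conversely, the residues r modulo 24 with r³ ≡ 5 (mod 24) are exactly {5}, and each is ≡ 5 (mod 8).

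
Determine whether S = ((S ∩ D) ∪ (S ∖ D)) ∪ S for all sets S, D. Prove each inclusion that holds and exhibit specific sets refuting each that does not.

Both inclusions hold; the sets are equal.

(⟹) Let x ∈ S. Then either x ∈ S and x ∉ D; or x ∈ S ∩ D. In each case x ∈ ((S ∩ D) ∪ (S ∖ D)) ∪ S, so S ⊆ ((S ∩ D) ∪ (S ∖ D)) ∪ S.

(⟸) Let x ∈ ((S ∩ D) ∪ (S ∖ D)) ∪ S. Then either x ∈ S and x ∉ D; or x ∈ S ∩ D. In each case x ∈ S, so ((S ∩ D) ∪ (S ∖ D)) ∪ S ⊆ S.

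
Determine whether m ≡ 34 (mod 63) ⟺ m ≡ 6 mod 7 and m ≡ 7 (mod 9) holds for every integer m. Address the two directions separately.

Both directions hold.

(→) Suppose m ≡ 34 (mod 63); write m = 63j + 34. Since 7 ∣ 63, reducing mod 7 gives m ≡ 34 ≡ 6 (mod 7); since 9 ∣ 63, reducing mod 9 gives m ≡ 34 ≡ 7 (mod 9).

(←) Conversely, if m ≡ 6 (mod 7) and m ≡ 7 (mod 9), then by the Chinese remainder theorem m ≡ 34 (mod 63). This is exactly m ≡ 34 (mod 63).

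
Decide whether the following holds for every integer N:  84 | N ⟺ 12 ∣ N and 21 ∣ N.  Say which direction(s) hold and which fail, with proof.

Both directions hold; the statement is true.

(→) If 84 ∣ N, write N = 84q. Since 84 = 7·12, N = 12·(7q), so 12 ∣ N; and since 84 = 4·21, N = 21·(4q), so 21 ∣ N.

(←) Suppose 12 ∣ N and 21 ∣ N. Any common multiple of 12 and 21 is a multiple of their lcm; here lcm(12, 21) = 12·21/gcd(12, 21) = 252/3 = 84, so 84 ∣ N.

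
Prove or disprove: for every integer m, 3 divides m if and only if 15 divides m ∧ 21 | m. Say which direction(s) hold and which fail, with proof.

(⟹) This fails: take m = 3. Certainly 3 ∣ 3, but 15 ∤ 3.

(⟸) Suppose 15 ∣ m and 21 ∣ m. Any common multiple of 15 and 21 is a multiple of their lcm; here lcm(15, 21) = 15·21/gcd(15, 21) = 315/3 = 105, so 105 ∣ m. Since 3 ∣ 105, it follows that 3 ∣ m.

The forward direction fails; the converse holds.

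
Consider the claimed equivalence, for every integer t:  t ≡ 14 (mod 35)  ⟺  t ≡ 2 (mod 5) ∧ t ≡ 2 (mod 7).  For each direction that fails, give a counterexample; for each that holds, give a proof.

Both directions fail.

(⇒) This fails: t = 14 gives 14 ≡ 14 (mod 35) but 14 ≡ 4 (mod 5), so the conjunction on the right does not hold.

(⇐) This fails: t = 2 satisfies both congruences on the right (2 ≡ 2 mod 5 and 2 ≡ 2 mod 7) yet 2 ≡ 2 (mod 35), not 14.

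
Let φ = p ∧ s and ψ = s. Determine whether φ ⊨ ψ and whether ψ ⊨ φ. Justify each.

The forward direction holds; the converse fails.

(⇒) Assume the antecedent. If s is true, s reduces to true regardless of the other variables. If s is false, the antecedent cannot hold. Either way s holds.

(⇐) This fails. Under s = T, p = F, the left side is false but the right side is true.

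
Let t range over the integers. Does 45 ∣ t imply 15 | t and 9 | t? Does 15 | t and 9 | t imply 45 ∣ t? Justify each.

(⇒) If 45 ∣ t, write t = 45q. Since 45 = 3·15, t = 15·(3q), so 15 ∣ t; and since 45 = 5·9, t = 9·(5q), so 9 ∣ t.

(⇐) Suppose 15 ∣ t and 9 ∣ t. Any common multiple of 15 and 9 is a multiple of their lcm; here lcm(15, 9) = 15·9/gcd(15, 9) = 135/3 = 45, so 45 ∣ t.

Both implications hold.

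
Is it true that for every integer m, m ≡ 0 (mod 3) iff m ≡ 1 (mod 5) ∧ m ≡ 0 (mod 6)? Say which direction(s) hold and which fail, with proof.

The forward direction fails; the converse holds.

(⟹) This fails: m = 0 gives 0 ≡ 0 (mod 3) but 0 ≡ 0 (mod 5), so the conjunction on the right does not hold.

(⟸) Conversely, if m ≡ 1 (mod 5) and m ≡ 0 (mod 6), then by the Chinese remainder theorem m ≡ 6 (mod 30). Since 6 ≡ 0 (mod 3) and 3 ∣ 30, we get m ≡ 0 (mod 3).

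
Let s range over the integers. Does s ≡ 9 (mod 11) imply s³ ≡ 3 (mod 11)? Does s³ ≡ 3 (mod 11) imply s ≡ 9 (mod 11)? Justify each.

Equivalent; both directions hold.

(→) Suppose s ≡ 9 (mod 11). Write s = 11j + 9. Then (11j + 9)³ = 1331j³ + 3267j² + 2673j + 729 = 11(121j³ + 297j² + 243j + 66) + 3, so s³ ≡ 3 (mod 11).

(←) For the converse, argue contrapositively. If s ≢ 9 (mod 11), then s is congruent to one of 0, 1, 2, 3, 4, 5, 6, 7, 8, 10 modulo 11, and these give s³ ≡ 0, 1, 8, 5, 9, 4, 7, 2, 6, 10 respectively — never 3.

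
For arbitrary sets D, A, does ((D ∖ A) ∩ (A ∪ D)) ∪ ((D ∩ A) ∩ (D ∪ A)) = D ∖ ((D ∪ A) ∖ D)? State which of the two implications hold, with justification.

Both inclusions hold.

(⟸) Let x ∈ D ∖ ((D ∪ A) ∖ D). Then either x ∈ D and x ∉ A; or x ∈ D ∩ A. In each case x ∈ ((D ∖ A) ∩ (A ∪ D)) ∪ ((D ∩ A) ∩ (D ∪ A)), so D ∖ ((D ∪ A) ∖ D) ⊆ ((D ∖ A) ∩ (A ∪ D)) ∪ ((D ∩ A) ∩ (D ∪ A)).

(⟹) Let x ∈ ((D ∖ A) ∩ (A ∪ D)) ∪ ((D ∩ A) ∩ (D ∪ A)). Then either x ∈ D and x ∉ A; or x ∈ D ∩ A. In each case x ∈ D ∖ ((D ∪ A) ∖ D), so ((D ∖ A) ∩ (A ∪ D)) ∪ ((D ∩ A) ∩ (D ∪ A)) ⊆ D ∖ ((D ∪ A) ∖ D).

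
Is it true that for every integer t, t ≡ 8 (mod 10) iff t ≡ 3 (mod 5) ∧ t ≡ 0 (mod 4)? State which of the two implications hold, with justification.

Only the reverse direction holds.

(→) This fails: t = 18 gives 18 ≡ 8 (mod 10) but 18 ≡ 2 (mod 4), so the conjunction on the right does not hold.

(←) Conversely, if t ≡ 3 (mod 5) and t ≡ 0 (mod 4), then by the Chinese remainder theorem t ≡ 8 (mod 20). Since 8 ≡ 8 (mod 10) and 10 ∣ 20, we get t ≡ 8 (mod 10).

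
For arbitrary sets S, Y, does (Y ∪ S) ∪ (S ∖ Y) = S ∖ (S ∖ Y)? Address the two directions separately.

The sets are not equal: only the reverse inclusion holds.

Forward inclusion. This inclusion fails. Take S = {1}, Y = ∅; then 1 ∈ (Y ∪ S) ∪ (S ∖ Y) but 1 ∉ S ∖ (S ∖ Y).

Reverse inclusion. Let x ∈ S ∖ (S ∖ Y). Then x ∈ S ∩ Y, from which x ∈ (Y ∪ S) ∪ (S ∖ Y).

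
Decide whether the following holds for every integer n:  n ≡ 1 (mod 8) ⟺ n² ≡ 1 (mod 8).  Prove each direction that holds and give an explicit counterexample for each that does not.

Only the forward implication holds.

(⇒) Suppose n ≡ 1 (mod 8). Write n = 8j + 1. Then (8j + 1)² = 64j² + 16j + 1 = 8(8j² + 2j) + 1, so n² ≡ 1 (mod 8).

(⇐) This fails: take n = 3. Then 3² = 9 ≡ 1 (mod 8), yet 3 ≡ 3 (mod 8), not 1.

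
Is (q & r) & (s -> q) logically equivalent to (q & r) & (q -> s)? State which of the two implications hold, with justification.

(⇒) fails; (⇐) holds.

Forward direction. This fails. Under r = T, q = T, s = F, the left side is true but the right side is false.

Converse. Assume the antecedent. If r is true, the antecedent forces (r = T, q = T, s = T), and (q & r) & (s -> q) holds there. If r is false, the antecedent cannot hold. Either way (q & r) & (s -> q) holds.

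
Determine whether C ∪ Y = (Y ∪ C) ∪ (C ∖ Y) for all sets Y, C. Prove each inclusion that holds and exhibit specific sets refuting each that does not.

(⟹) Let x ∈ C ∪ Y. Then either x ∈ Y and x ∉ C; or x ∈ C and x ∉ Y; or x ∈ Y ∩ C. In each case x ∈ (Y ∪ C) ∪ (C ∖ Y), so C ∪ Y ⊆ (Y ∪ C) ∪ (C ∖ Y).

(⟸) Let x ∈ (Y ∪ C) ∪ (C ∖ Y). Then either x ∈ Y and x ∉ C; or x ∈ C and x ∉ Y; or x ∈ Y ∩ C. In each case x ∈ C ∪ Y, so (Y ∪ C) ∪ (C ∖ Y) ⊆ C ∪ Y.

Both inclusions hold; the sets are equal.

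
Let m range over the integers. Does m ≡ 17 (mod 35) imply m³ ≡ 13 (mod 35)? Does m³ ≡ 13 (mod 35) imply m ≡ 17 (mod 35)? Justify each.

Only the forward implication holds.

(⇒) Suppose m ≡ 17 (mod 35). Write m = 35j + 17. Then (35j + 17)³ = 42875j³ + 62475j² + 30345j + 4913 = 35(1225j³ + 1785j² + 867j + 140) + 13, so m³ ≡ 13 (mod 35).

(⇐) This fails: take m = 12. Then 12³ = 1728 ≡ 13 (mod 35), yet 12 ≡ 12 (mod 35), not 17.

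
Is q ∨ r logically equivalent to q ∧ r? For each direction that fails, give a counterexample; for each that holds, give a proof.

(⇒) This fails. Under q = T, r = F, the left side is true but the right side is false.

(⇐) Assume the antecedent. If q is true, q ∨ r reduces to true regardless of the other variables. If q is false, the antecedent cannot hold. Either way q ∨ r holds.

Only the reverse direction holds.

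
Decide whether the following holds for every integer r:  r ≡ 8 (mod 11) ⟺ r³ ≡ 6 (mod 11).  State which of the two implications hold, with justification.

(⟹) Suppose r ≡ 8 (mod 11). Write r = 11j + 8. Then (11j + 8)³ = 1331j³ + 2904j² + 2112j + 512 = 11(121j³ + 264j² + 192j + 46) + 6, so r³ ≡ 6 (mod 11).

(⟸) For the converse, argue contrapositively. If r ≢ 8 (mod 11), then r is congruent to one of 0, 1, 2, 3, 4, 5, 6, 7, 9, 10 modulo 11, and these give r³ ≡ 0, 1, 8, 5, 9, 4, 7, 2, 3, 10 respectively — never 6.

Both directions hold; the statement is true.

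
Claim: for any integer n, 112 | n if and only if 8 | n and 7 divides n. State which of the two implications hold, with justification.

The forward direction holds; the converse fails.

[⇒] If 112 ∣ n, write n = 112q. Since 112 = 14·8, n = 8·(14q), so 8 ∣ n; and since 112 = 16·7, n = 7·(16q), so 7 ∣ n.

[⇐] This fails: take n = 56. Both 8 ∣ 56 and 7 ∣ 56, yet 56 is not a multiple of 112 (since 56 = 0·112 + 56), so 112 ∤ 56.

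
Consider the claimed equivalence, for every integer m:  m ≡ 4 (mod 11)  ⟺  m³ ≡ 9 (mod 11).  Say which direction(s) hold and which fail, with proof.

Forward direction. Suppose m ≡ 4 (mod 11). Write m = 11j + 4. Then (11j + 4)³ = 1331j³ + 1452j² + 528j + 64 = 11(121j³ + 132j² + 48j + 5) + 9, so m³ ≡ 9 (mod 11).

Converse. Suppose m³ ≡ 9 (mod 11). The only residue r in {0, …, 10} with r³ ≡ 9 (mod 11) is r = 4, so m ≡ 4 (mod 11).

Both directions hold; the statement is true.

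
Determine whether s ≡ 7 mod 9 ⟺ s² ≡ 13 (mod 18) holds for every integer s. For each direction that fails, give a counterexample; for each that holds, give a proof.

(⇒) fails and (⇐) fails.

(⟹) This fails: take s = 16. Then 16 ≡ 7 (mod 9), but 16² = 256 ≡ 4 (mod 18), not 13.

(⟸) This fails: take s = 11. Then 11² = 121 ≡ 13 (mod 18), yet 11 ≡ 2 (mod 9), not 7.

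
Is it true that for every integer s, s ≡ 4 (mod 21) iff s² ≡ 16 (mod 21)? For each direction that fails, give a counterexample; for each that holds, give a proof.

Only the forward direction holds.

Forward direction. Suppose s ≡ 4 (mod 21). Write s = 21j + 4. Then (21j + 4)² = 441j² + 168j + 16 = 21(21j² + 8j) + 16, so s² ≡ 16 (mod 21).

Converse. This fails: take s = 10. Then 10² = 100 ≡ 16 (mod 21), yet 10 ≡ 10 (mod 21), not 4.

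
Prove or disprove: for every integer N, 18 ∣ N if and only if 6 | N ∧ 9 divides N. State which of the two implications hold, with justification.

Both directions hold; the statement is true.

(⇒) If 18 ∣ N, write N = 18q. Since 18 = 3·6, N = 6·(3q), so 6 ∣ N; and since 18 = 2·9, N = 9·(2q), so 9 ∣ N.

(⇐) Suppose 6 ∣ N and 9 ∣ N. Any common multiple of 6 and 9 is a multiple of their lcm; here lcm(6, 9) = 6·9/gcd(6, 9) = 54/3 = 18, so 18 ∣ N.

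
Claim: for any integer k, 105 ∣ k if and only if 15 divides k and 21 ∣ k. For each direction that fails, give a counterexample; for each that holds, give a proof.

Equivalent; both directions hold.

(⟹) If 105 ∣ k, write k = 105q. Since 105 = 7·15, k = 15·(7q), so 15 ∣ k; and since 105 = 5·21, k = 21·(5q), so 21 ∣ k.

(⟸) Suppose 15 ∣ k and 21 ∣ k. Any common multiple of 15 and 21 is a multiple of their lcm; here lcm(15, 21) = 15·21/gcd(15, 21) = 315/3 = 105, so 105 ∣ k.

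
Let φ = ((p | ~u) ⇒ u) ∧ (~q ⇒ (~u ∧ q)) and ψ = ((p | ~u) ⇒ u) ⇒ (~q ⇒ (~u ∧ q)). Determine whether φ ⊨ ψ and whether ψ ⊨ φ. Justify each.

(⟹) Assume the antecedent. If u is true, the antecedent forces (u = T, p = F, q = T) or (u = T, p = T, q = T), and the consequent holds there. If u is false, the antecedent cannot hold. Either way the consequent holds.

(⟸) This fails. Under u = F, p = F, q = F, the left side is false but the right side is true.

The forward direction holds; the converse fails.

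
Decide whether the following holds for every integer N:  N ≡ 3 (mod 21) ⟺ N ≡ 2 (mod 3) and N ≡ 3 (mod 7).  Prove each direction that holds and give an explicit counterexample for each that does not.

Neither implication holds.

Forward direction. This fails: N = 3 gives 3 ≡ 3 (mod 21) but 3 ≡ 0 (mod 3), so the conjunction on the right does not hold.

Converse. This fails: N = 17 satisfies both congruences on the right (17 ≡ 2 mod 3 and 17 ≡ 3 mod 7) yet 17 ≡ 17 (mod 21), not 3.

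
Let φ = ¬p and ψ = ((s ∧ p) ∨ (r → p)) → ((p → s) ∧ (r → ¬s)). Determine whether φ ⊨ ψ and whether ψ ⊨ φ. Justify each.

[⇒] Assume the antecedent. If s is true, the antecedent forces (s = T, r = F, p = F) or (s = T, r = T, p = F), and the consequent holds there. If s is false, the antecedent forces (s = F, r = F, p = F) or (s = F, r = T, p = F), and the consequent holds there. Either way the consequent holds.

[⇐] This fails. Under s = T, r = F, p = T, the left side is false but the right side is true.

The forward direction holds; the converse fails.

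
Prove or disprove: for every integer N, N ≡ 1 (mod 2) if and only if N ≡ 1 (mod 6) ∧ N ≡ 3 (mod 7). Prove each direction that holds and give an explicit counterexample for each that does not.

Converse. If N ≡ 1 (mod 6) and N ≡ 3 (mod 7), then by the Chinese remainder theorem N ≡ 31 (mod 42). Since 31 ≡ 1 (mod 2) and 2 ∣ 42, we get N ≡ 1 (mod 2).

Forward direction. This fails: N = 1 gives 1 ≡ 1 (mod 2) but 1 ≡ 1 (mod 7), so the conjunction on the right does not hold.

Only the converse holds.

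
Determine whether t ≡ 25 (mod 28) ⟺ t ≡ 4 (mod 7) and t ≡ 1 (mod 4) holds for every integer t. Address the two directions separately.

(⇒) Suppose t ≡ 25 (mod 28); write t = 28j + 25. Since 7 ∣ 28, reducing mod 7 gives t ≡ 25 ≡ 4 (mod 7); since 4 ∣ 28, reducing mod 4 gives t ≡ 25 ≡ 1 (mod 4).

(⇐) Conversely, if t ≡ 4 (mod 7) and t ≡ 1 (mod 4), then by the Chinese remainder theorem t ≡ 25 (mod 28). This is exactly t ≡ 25 (mod 28).

Equivalent; both directions hold.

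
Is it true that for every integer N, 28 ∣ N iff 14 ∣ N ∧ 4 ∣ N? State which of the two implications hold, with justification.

The biconditional holds.

[⇒] If 28 ∣ N, write N = 28q. Since 28 = 2·14, N = 14·(2q), so 14 ∣ N; and since 28 = 7·4, N = 4·(7q), so 4 ∣ N.

[⇐] Suppose 14 ∣ N and 4 ∣ N. Any common multiple of 14 and 4 is a multiple of their lcm; here lcm(14, 4) = 14·4/gcd(14, 4) = 56/2 = 28, so 28 ∣ N.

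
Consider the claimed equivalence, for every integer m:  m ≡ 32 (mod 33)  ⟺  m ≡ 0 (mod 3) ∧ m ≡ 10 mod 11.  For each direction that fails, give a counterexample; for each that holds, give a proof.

Both directions fail.

(→) This fails: m = 32 gives 32 ≡ 32 (mod 33) but 32 ≡ 2 (mod 3), so the conjunction on the right does not hold.

(←) This fails: m = 21 satisfies both congruences on the right (21 ≡ 0 mod 3 and 21 ≡ 10 mod 11) yet 21 ≡ 21 (mod 33), not 32.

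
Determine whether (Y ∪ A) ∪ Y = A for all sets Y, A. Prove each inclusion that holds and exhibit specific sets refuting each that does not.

Forward inclusion. This inclusion fails. Take Y = {1}, A = ∅; then 1 ∈ (Y ∪ A) ∪ Y but 1 ∉ A.

Reverse inclusion. Let x ∈ A. Then either x ∈ A and x ∉ Y; or x ∈ Y ∩ A. In each case x ∈ (Y ∪ A) ∪ Y, so A ⊆ (Y ∪ A) ∪ Y.

Only the reverse inclusion holds.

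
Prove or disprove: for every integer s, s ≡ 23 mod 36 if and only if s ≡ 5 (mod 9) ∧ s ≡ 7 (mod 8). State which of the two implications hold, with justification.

[⇒] This fails: s = 59 gives 59 ≡ 23 (mod 36) but 59 ≡ 3 (mod 8), so the conjunction on the right does not hold.

[⇐] Conversely, if s ≡ 5 (mod 9) and s ≡ 7 (mod 8), then by the Chinese remainder theorem s ≡ 23 (mod 72). Since 23 ≡ 23 (mod 36) and 36 ∣ 72, we get s ≡ 23 (mod 36).

(⇒) fails; (⇐) holds.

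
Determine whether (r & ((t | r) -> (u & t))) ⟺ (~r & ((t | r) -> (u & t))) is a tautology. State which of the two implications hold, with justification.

(⟹) This fails. Under r = T, u = T, t = T, the left side is true but the right side is false.

(⟸) This fails. Under r = F, u = F, t = F, the left side is false but the right side is true.

Neither direction holds.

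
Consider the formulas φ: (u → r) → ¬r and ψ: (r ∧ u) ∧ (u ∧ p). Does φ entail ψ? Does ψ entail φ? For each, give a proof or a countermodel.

(⟹) This fails. Under u = F, p = F, r = F, the left side is true but the right side is false.

(⟸) This fails. Under u = T, p = T, r = T, the left side is false but the right side is true.

Both directions fail.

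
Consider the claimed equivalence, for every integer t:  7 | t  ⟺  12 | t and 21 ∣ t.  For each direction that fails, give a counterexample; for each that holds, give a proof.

Only the converse holds.

(⟸) Suppose 12 ∣ t and 21 ∣ t. Any common multiple of 12 and 21 is a multiple of their lcm; here lcm(12, 21) = 12·21/gcd(12, 21) = 252/3 = 84, so 84 ∣ t. Since 7 ∣ 84, it follows that 7 ∣ t.

(⟹) This fails: take t = 7. Certainly 7 ∣ 7, but 12 ∤ 7.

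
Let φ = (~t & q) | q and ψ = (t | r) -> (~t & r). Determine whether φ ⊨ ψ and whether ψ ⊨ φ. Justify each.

Both directions fail.

[⇒] This fails. Under q = T, r = F, t = T, the left side is true but the right side is false.

[⇐] This fails. Under q = F, r = F, t = F, the left side is false but the right side is true.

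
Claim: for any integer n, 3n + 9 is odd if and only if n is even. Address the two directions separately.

Both directions hold; the statement is true.

Forward direction. Suppose 3n + 9 is odd. Since 3 is odd, 3n and n have the same parity, so 3n + 9 ≡ n + 9 (mod 2). As 9 is odd, 3n + 9 is odd exactly when n is even. Thus n is even.

Converse. Suppose n is even; write n = 2j. Then 3n + 9 = 3·(2j) + 9 = 2·3j + 9, which is odd.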